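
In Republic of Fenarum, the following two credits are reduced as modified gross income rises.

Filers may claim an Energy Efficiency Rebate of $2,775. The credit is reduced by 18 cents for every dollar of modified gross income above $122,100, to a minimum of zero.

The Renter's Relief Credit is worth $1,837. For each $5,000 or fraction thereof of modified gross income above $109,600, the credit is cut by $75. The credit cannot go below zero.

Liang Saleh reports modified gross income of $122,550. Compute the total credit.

Energy Efficiency Rebate: 18% of the $450 excess over $122,100 is $81; credit = $2,775 − $81 = $2,694.
Renter's Relief Credit: income exceeds $109,600 by $12,950, which is 3 full-or-partial $5,000 increments; reduction = 3 × $75 = $225, leaving $1,612.
Total: $2,694 + $1,612 = $4,306.

$4,306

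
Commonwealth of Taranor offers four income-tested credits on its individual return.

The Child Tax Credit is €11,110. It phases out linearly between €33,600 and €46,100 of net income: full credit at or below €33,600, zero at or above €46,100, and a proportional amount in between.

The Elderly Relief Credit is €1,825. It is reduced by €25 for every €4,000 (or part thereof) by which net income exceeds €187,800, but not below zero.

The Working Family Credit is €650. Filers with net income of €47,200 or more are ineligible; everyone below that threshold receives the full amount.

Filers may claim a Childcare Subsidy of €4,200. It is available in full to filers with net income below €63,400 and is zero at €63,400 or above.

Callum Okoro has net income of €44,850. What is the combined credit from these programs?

€7,786

Child Tax Credit: €44,850 is €11,250 into a €12,500 phase-out range, leaving 1,250/12,500 of the credit: €11,110 × 1,250/12,500 = €1,111.
Elderly Relief Credit: €44,850 is at or below the €187,800 threshold, so the full €1,825 applies.
Working Family Credit: €44,850 is below the €47,200 cutoff, so the full €650 applies.
Childcare Subsidy: €44,850 is below the €63,400 cutoff, so the full €4,200 applies.
Total: €1,111 + €1,825 + €650 + €4,200 = €7,786.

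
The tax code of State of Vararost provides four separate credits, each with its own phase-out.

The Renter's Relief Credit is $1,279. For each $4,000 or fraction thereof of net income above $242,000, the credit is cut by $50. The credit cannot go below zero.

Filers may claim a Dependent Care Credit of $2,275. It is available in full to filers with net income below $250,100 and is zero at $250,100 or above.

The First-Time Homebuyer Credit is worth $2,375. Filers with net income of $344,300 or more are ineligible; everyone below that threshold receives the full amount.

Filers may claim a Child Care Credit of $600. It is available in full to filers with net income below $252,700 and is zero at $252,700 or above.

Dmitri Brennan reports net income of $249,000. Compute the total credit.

$6,429

Renter's Relief Credit: income exceeds $242,000 by $7,000, which is 2 full-or-partial $4,000 increments; reduction = 2 × $50 = $100, leaving $1,179.
Dependent Care Credit: $249,000 is below the $250,100 cutoff, so the full $2,275 applies.
First-Time Homebuyer Credit: $249,000 is below the $344,300 cutoff, so the full $2,375 applies.
Child Care Credit: $249,000 is below the $252,700 cutoff, so the full $600 applies.
Total: $1,179 + $2,275 + $2,375 + $600 = $6,429.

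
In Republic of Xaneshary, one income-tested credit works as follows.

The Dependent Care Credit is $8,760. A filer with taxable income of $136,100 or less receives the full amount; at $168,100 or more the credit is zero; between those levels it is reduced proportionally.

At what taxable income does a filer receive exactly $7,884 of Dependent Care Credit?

$7,884 is 7,884/8,760 of the full $8,760, so 876/8,760 of the $32,000 range has been used: income = $136,100 + $32,000 × 876/8,760 = $139,300.

$139,300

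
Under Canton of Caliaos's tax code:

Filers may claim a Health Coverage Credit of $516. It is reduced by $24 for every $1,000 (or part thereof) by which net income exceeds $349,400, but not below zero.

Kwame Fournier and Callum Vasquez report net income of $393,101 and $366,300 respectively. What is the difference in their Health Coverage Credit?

Kwame ($393,101): Health Coverage Credit: income exceeds $349,400 by $43,701 → 44 increments × $24 = $1,056 ≥ base, so the credit is $0.
Callum ($366,300): Health Coverage Credit: income exceeds $349,400 by $16,900, which is 17 full-or-partial $1,000 increments; reduction = 17 × $24 = $408, leaving $108.
Difference: |$0 − $108| = $108.

$108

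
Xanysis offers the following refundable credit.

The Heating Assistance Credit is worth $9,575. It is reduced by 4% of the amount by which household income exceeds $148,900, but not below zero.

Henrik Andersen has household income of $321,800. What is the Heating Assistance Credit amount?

Heating Assistance Credit: 4% of the $172,900 excess over $148,900 is $6,916; credit = $9,575 − $6,916 = $2,659.

$2,659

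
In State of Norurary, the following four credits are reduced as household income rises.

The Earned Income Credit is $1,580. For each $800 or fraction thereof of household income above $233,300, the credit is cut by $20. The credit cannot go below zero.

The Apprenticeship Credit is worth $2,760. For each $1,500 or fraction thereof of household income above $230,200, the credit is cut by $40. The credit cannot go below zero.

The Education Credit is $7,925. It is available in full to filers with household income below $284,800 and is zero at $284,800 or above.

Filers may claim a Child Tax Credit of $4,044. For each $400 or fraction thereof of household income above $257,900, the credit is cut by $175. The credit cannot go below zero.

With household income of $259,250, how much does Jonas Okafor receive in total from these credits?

$14,149

Earned Income Credit: income exceeds $233,300 by $25,950, which is 33 full-or-partial $800 increments; reduction = 33 × $20 = $660, leaving $920.
Apprenticeship Credit: income exceeds $230,200 by $29,050, which is 20 full-or-partial $1,500 increments; reduction = 20 × $40 = $800, leaving $1,960.
Education Credit: $259,250 is below the $284,800 cutoff, so the full $7,925 applies.
Child Tax Credit: income exceeds $257,900 by $1,350, which is 4 full-or-partial $400 increments; reduction = 4 × $175 = $700, leaving $3,344.
Total: $920 + $1,960 + $7,925 + $3,344 = $14,149.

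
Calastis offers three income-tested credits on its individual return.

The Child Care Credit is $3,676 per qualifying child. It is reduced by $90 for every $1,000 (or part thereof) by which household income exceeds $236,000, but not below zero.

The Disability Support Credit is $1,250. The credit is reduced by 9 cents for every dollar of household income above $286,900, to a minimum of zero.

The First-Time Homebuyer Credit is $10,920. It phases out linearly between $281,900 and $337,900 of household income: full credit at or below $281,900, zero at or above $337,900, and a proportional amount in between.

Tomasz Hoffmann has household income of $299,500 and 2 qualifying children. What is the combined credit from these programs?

$9,196

Child Care Credit: base = 2 × $3,676 = $7,352. income exceeds $236,000 by $63,500, which is 64 full-or-partial $1,000 increments; reduction = 64 × $90 = $5,760, leaving $1,592.
Disability Support Credit: 9% of the $12,600 excess over $286,900 is $1,134; credit = $1,250 − $1,134 = $116.
First-Time Homebuyer Credit: $299,500 is $17,600 into a $56,000 phase-out range, leaving 38,400/56,000 of the credit: $10,920 × 38,400/56,000 = $7,488.
Total: $1,592 + $116 + $7,488 = $9,196.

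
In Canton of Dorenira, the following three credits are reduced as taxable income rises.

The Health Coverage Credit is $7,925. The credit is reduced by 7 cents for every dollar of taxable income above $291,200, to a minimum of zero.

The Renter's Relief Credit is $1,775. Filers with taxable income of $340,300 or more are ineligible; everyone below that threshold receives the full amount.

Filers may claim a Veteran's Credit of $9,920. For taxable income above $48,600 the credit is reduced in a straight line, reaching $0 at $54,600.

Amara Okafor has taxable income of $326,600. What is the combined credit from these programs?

Health Coverage Credit: 7% of the $35,400 excess over $291,200 is $2,478; credit = $7,925 − $2,478 = $5,447.
Renter's Relief Credit: $326,600 is below the $340,300 cutoff, so the full $1,775 applies.
Veteran's Credit: $326,600 is at or above $54,600, so the credit is $0.
Total: $5,447 + $1,775 + $0 = $7,222.

$7,222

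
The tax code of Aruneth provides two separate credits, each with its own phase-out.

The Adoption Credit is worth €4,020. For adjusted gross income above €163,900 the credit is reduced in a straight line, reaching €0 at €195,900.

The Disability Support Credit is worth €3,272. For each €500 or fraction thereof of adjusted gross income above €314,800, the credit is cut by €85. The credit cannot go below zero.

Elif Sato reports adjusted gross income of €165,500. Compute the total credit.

Adoption Credit: €165,500 is €1,600 into a €32,000 phase-out range, leaving 30,400/32,000 of the credit: €4,020 × 30,400/32,000 = €3,819.
Disability Support Credit: €165,500 is at or below the €314,800 threshold, so the full €3,272 applies.
Total: €3,819 + €3,272 = €7,091.

€7,091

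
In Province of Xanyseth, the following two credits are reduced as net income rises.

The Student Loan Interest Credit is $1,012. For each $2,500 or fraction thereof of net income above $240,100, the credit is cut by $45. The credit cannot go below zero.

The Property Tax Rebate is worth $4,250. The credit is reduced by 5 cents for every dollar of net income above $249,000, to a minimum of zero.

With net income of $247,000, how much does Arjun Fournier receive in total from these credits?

Student Loan Interest Credit: income exceeds $240,100 by $6,900, which is 3 full-or-partial $2,500 increments; reduction = 3 × $45 = $135, leaving $877.
Property Tax Rebate: $247,000 is at or below the $249,000 threshold, so the full $4,250 applies.
Total: $877 + $4,250 = $5,127.

$5,127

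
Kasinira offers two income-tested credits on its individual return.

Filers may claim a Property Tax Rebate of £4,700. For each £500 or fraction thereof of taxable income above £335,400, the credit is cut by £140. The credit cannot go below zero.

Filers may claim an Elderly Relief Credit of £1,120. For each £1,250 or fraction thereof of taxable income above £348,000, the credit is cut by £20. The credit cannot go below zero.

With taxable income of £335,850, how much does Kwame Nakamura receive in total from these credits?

£5,680

Property Tax Rebate: income exceeds £335,400 by £450, which is 1 full-or-partial £500 increment; reduction = 1 × £140 = £140, leaving £4,560.
Elderly Relief Credit: £335,850 is at or below the £348,000 threshold, so the full £1,120 applies.
Total: £4,560 + £1,120 = £5,680.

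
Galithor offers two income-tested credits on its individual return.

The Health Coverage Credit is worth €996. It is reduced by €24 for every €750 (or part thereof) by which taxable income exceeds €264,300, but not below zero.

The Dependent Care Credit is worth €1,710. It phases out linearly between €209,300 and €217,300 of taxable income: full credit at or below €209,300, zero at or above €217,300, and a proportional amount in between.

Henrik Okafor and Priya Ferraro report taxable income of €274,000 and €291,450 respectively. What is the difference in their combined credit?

€576

Henrik (€274,000): Health Coverage Credit: income exceeds €264,300 by €9,700, which is 13 full-or-partial €750 increments; reduction = 13 × €24 = €312, leaving €684. Dependent Care Credit: €274,000 is at or above €217,300, so the credit is €0. total €684 + €0 = €684
Priya (€291,450): Health Coverage Credit: income exceeds €264,300 by €27,150, which is 37 full-or-partial €750 increments; reduction = 37 × €24 = €888, leaving €108. Dependent Care Credit: €291,450 is at or above €217,300, so the credit is €0. total €108 + €0 = €108
Difference: |€684 − €108| = €576.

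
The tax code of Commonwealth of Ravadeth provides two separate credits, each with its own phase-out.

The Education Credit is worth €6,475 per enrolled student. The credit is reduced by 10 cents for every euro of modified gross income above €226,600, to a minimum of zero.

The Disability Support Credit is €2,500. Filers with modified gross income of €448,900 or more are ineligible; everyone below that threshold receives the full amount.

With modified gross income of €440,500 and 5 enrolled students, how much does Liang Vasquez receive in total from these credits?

Education Credit: base = 5 × €6,475 = €32,375. 10% of the €213,900 excess over €226,600 is €21,390; credit = €32,375 − €21,390 = €10,985.
Disability Support Credit: €440,500 is below the €448,900 cutoff, so the full €2,500 applies.
Total: €10,985 + €2,500 = €13,485.

€13,485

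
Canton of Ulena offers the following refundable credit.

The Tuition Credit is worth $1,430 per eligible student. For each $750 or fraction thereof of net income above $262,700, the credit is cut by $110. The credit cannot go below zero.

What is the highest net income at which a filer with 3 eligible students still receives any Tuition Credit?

$291,200

Full credit = 3 × $1,430 = $4,290.
After 38 increments the reduction is 38 × $110 = $4,180, leaving $110; one more increment wipes it out. Increment 38 ends at excess 38 × $750 = $28,500, so the highest qualifying income is $262,700 + $28,500 = $291,200.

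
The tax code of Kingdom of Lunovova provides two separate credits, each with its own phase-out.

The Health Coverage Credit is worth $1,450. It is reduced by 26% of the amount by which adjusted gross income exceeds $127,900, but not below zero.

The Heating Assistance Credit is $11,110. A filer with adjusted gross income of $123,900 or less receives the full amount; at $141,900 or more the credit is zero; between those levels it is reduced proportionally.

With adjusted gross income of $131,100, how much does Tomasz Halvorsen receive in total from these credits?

$7,284

Health Coverage Credit: 26% of the $3,200 excess over $127,900 is $832; credit = $1,450 − $832 = $618.
Heating Assistance Credit: $131,100 is $7,200 into a $18,000 phase-out range, leaving 10,800/18,000 of the credit: $11,110 × 10,800/18,000 = $6,666.
Total: $618 + $6,666 = $7,284.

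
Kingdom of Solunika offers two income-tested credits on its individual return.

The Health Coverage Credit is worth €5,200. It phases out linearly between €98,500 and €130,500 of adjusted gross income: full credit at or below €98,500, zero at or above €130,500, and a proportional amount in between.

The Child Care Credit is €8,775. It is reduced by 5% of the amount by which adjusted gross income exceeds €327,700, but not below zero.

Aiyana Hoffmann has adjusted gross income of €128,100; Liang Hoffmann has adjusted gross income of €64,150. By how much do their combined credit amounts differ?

€4,810

Aiyana (€128,100): Health Coverage Credit: €128,100 is €29,600 into a €32,000 phase-out range, leaving 2,400/32,000 of the credit: €5,200 × 2,400/32,000 = €390. Child Care Credit: €128,100 is at or below the €327,700 threshold, so the full €8,775 applies. total €390 + €8,775 = €9,165
Liang (€64,150): Health Coverage Credit: €64,150 is at or below the €98,500 threshold, so the full €5,200 applies. Child Care Credit: €64,150 is at or below the €327,700 threshold, so the full €8,775 applies. total €5,200 + €8,775 = €13,975
Difference: |€9,165 − €13,975| = €4,810.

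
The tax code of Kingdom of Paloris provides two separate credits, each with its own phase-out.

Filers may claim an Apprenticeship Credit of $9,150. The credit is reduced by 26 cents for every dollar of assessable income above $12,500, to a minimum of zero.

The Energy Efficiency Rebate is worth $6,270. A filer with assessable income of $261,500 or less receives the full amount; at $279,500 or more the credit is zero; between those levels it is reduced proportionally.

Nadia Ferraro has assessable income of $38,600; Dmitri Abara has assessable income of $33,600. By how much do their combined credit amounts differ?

Nadia ($38,600): Apprenticeship Credit: 26% of the $26,100 excess over $12,500 is $6,786; credit = $9,150 − $6,786 = $2,364. Energy Efficiency Rebate: $38,600 is at or below the $261,500 threshold, so the full $6,270 applies. total $2,364 + $6,270 = $8,634
Dmitri ($33,600): Apprenticeship Credit: 26% of the $21,100 excess over $12,500 is $5,486; credit = $9,150 − $5,486 = $3,664. Energy Efficiency Rebate: $33,600 is at or below the $261,500 threshold, so the full $6,270 applies. total $3,664 + $6,270 = $9,934
Difference: |$8,634 − $9,934| = $1,300.

$1,300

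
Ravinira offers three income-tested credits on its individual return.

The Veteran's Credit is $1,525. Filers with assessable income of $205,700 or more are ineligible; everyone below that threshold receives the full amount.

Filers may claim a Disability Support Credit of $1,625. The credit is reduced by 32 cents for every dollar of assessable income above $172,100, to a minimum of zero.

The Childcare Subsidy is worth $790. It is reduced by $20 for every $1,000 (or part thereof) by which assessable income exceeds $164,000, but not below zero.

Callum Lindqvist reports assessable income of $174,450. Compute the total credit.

$2,968

Veteran's Credit: $174,450 is below the $205,700 cutoff, so the full $1,525 applies.
Disability Support Credit: 32% of the $2,350 excess over $172,100 is $752; credit = $1,625 − $752 = $873.
Childcare Subsidy: income exceeds $164,000 by $10,450, which is 11 full-or-partial $1,000 increments; reduction = 11 × $20 = $220, leaving $570.
Total: $1,525 + $873 + $570 = $2,968.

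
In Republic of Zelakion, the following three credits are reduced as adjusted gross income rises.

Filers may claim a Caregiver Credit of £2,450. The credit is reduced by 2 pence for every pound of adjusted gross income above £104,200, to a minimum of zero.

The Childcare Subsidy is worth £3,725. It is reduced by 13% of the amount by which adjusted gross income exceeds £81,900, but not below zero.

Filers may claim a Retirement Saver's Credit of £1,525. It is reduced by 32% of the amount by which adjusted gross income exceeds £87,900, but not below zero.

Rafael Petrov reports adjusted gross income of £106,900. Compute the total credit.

£2,871

Caregiver Credit: 2% of the £2,700 excess over £104,200 is £54; credit = £2,450 − £54 = £2,396.
Childcare Subsidy: 13% of the £25,000 excess over £81,900 is £3,250; credit = £3,725 − £3,250 = £475.
Retirement Saver's Credit: 32% of the £19,000 excess over £87,900 is £6,080 ≥ base, so the credit is £0.
Total: £2,396 + £475 + £0 = £2,871.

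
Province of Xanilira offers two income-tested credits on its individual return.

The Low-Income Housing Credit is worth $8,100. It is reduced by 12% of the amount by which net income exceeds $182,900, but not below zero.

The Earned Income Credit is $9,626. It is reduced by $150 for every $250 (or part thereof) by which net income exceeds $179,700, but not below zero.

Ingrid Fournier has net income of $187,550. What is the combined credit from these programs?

$12,368

Low-Income Housing Credit: 12% of the $4,650 excess over $182,900 is $558; credit = $8,100 − $558 = $7,542.
Earned Income Credit: income exceeds $179,700 by $7,850, which is 32 full-or-partial $250 increments; reduction = 32 × $150 = $4,800, leaving $4,826.
Total: $7,542 + $4,826 = $12,368.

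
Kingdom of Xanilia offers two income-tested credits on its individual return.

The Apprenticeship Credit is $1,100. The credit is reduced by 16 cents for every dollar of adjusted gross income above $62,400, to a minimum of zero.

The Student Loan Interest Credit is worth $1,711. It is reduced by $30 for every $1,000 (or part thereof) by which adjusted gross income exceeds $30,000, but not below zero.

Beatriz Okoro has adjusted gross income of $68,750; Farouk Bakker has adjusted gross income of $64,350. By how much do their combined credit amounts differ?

$824

Beatriz ($68,750): Apprenticeship Credit: 16% of the $6,350 excess over $62,400 is $1,016; credit = $1,100 − $1,016 = $84. Student Loan Interest Credit: income exceeds $30,000 by $38,750, which is 39 full-or-partial $1,000 increments; reduction = 39 × $30 = $1,170, leaving $541. total $84 + $541 = $625
Farouk ($64,350): Apprenticeship Credit: 16% of the $1,950 excess over $62,400 is $312; credit = $1,100 − $312 = $788. Student Loan Interest Credit: income exceeds $30,000 by $34,350, which is 35 full-or-partial $1,000 increments; reduction = 35 × $30 = $1,050, leaving $661. total $788 + $661 = $1,449
Difference: |$625 − $1,449| = $824.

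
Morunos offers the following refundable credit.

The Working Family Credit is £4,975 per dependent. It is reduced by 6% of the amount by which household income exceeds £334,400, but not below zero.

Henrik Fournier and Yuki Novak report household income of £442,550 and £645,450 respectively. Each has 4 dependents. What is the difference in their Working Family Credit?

£12,174

Henrik (£442,550): Working Family Credit: base = 4 × £4,975 = £19,900. 6% of the £108,150 excess over £334,400 is £6,489; credit = £19,900 − £6,489 = £13,411.
Yuki (£645,450): Working Family Credit: base = 4 × £4,975 = £19,900. 6% of the £311,050 excess over £334,400 is £18,663; credit = £19,900 − £18,663 = £1,237.
Difference: |£13,411 − £1,237| = £12,174.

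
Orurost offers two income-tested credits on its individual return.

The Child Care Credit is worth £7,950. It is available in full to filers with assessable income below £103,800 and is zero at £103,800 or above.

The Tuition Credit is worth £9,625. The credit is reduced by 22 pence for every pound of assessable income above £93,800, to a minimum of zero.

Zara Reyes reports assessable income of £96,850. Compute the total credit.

Child Care Credit: £96,850 is below the £103,800 cutoff, so the full £7,950 applies.
Tuition Credit: 22% of the £3,050 excess over £93,800 is £671; credit = £9,625 − £671 = £8,954.
Total: £7,950 + £8,954 = £16,904.

£16,904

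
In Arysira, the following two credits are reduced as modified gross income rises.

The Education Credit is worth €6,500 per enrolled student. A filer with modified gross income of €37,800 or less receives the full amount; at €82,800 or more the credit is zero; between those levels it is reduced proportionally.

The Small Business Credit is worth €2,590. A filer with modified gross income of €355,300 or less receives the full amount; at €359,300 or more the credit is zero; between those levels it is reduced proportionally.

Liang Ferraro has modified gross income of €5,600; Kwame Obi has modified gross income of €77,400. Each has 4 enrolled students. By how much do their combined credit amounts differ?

Liang (€5,600): Education Credit: base = 4 × €6,500 = €26,000. €5,600 is at or below the €37,800 threshold, so the full €26,000 applies. Small Business Credit: €5,600 is at or below the €355,300 threshold, so the full €2,590 applies. total €26,000 + €2,590 = €28,590
Kwame (€77,400): Education Credit: base = 4 × €6,500 = €26,000. €77,400 is €39,600 into a €45,000 phase-out range, leaving 5,400/45,000 of the credit: €26,000 × 5,400/45,000 = €3,120. Small Business Credit: €77,400 is at or below the €355,300 threshold, so the full €2,590 applies. total €3,120 + €2,590 = €5,710
Difference: |€28,590 − €5,710| = €22,880.

€22,880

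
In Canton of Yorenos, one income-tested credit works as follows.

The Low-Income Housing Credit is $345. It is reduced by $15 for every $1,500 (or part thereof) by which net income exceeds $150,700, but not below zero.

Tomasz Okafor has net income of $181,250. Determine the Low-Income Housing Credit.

$30

Low-Income Housing Credit: income exceeds $150,700 by $30,550, which is 21 full-or-partial $1,500 increments; reduction = 21 × $15 = $315, leaving $30.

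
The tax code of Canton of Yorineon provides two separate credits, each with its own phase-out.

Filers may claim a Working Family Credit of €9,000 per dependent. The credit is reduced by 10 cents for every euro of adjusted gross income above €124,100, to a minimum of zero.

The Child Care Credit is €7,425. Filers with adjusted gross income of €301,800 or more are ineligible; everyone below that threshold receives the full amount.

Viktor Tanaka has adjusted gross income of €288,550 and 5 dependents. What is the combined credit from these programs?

Working Family Credit: base = 5 × €9,000 = €45,000. 10% of the €164,450 excess over €124,100 is €16,445; credit = €45,000 − €16,445 = €28,555.
Child Care Credit: €288,550 is below the €301,800 cutoff, so the full €7,425 applies.
Total: €28,555 + €7,425 = €35,980.

€35,980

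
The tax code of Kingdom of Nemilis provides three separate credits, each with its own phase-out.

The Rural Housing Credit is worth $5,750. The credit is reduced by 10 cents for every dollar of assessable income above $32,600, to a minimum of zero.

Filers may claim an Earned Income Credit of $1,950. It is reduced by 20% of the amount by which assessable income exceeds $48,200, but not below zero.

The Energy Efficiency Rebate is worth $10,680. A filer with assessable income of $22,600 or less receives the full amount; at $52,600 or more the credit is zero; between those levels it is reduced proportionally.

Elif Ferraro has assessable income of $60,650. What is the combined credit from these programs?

Rural Housing Credit: 10% of the $28,050 excess over $32,600 is $2,805; credit = $5,750 − $2,805 = $2,945.
Earned Income Credit: 20% of the $12,450 excess over $48,200 is $2,490 ≥ base, so the credit is $0.
Energy Efficiency Rebate: $60,650 is at or above $52,600, so the credit is $0.
Total: $2,945 + $0 + $0 = $2,945.

$2,945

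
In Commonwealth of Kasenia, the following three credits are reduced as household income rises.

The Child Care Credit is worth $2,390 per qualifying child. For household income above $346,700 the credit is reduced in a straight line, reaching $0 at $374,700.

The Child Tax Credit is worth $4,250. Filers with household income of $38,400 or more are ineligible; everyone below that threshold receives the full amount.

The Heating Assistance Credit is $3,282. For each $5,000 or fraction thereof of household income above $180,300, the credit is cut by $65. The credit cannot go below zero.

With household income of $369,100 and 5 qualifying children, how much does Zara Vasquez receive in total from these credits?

Child Care Credit: base = 5 × $2,390 = $11,950. $369,100 is $22,400 into a $28,000 phase-out range, leaving 5,600/28,000 of the credit: $11,950 × 5,600/28,000 = $2,390.
Child Tax Credit: $369,100 meets or exceeds the $38,400 cutoff, so the credit is $0.
Heating Assistance Credit: income exceeds $180,300 by $188,800, which is 38 full-or-partial $5,000 increments; reduction = 38 × $65 = $2,470, leaving $812.
Total: $2,390 + $0 + $812 = $3,202.

$3,202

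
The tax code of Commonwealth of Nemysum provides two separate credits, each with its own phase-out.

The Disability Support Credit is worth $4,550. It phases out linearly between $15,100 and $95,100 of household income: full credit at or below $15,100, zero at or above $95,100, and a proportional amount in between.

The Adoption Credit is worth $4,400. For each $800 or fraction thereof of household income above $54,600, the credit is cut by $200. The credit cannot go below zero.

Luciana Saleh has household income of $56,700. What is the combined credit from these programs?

Disability Support Credit: $56,700 is $41,600 into a $80,000 phase-out range, leaving 38,400/80,000 of the credit: $4,550 × 38,400/80,000 = $2,184.
Adoption Credit: income exceeds $54,600 by $2,100, which is 3 full-or-partial $800 increments; reduction = 3 × $200 = $600, leaving $3,800.
Total: $2,184 + $3,800 = $5,984.

$5,984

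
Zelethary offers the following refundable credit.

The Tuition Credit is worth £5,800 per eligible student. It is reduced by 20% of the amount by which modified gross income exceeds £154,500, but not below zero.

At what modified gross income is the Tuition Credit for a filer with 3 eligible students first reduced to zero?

£241,500

Full credit = 3 × £5,800 = £17,400.
The credit falls by 20% of each pound above £154,500, so it reaches zero when the excess is £17,400 / 20% = £87,000: income = £154,500 + £87,000 = £241,500.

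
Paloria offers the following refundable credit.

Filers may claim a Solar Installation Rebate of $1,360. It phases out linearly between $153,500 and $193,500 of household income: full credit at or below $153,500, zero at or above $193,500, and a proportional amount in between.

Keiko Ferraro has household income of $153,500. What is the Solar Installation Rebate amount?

Solar Installation Rebate: $153,500 is at or below the $153,500 threshold, so the full $1,360 applies.

$1,360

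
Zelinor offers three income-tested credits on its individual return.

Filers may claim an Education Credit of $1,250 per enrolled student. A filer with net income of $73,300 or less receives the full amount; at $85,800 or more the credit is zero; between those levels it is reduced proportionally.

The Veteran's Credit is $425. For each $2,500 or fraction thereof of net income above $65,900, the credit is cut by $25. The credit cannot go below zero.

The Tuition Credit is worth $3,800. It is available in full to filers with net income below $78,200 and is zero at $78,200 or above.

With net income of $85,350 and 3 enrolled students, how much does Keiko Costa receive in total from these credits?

Education Credit: base = 3 × $1,250 = $3,750. $85,350 is $12,050 into a $12,500 phase-out range, leaving 450/12,500 of the credit: $3,750 × 450/12,500 = $135.
Veteran's Credit: income exceeds $65,900 by $19,450, which is 8 full-or-partial $2,500 increments; reduction = 8 × $25 = $200, leaving $225.
Tuition Credit: $85,350 meets or exceeds the $78,200 cutoff, so the credit is $0.
Total: $135 + $225 + $0 = $360.

$360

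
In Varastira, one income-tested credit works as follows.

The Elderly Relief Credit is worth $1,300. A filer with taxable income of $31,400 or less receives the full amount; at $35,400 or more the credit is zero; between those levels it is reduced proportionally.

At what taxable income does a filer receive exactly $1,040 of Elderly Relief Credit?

$1,040 is 1,040/1,300 of the full $1,300, so 260/1,300 of the $4,000 range has been used: income = $31,400 + $4,000 × 260/1,300 = $32,200.

$32,200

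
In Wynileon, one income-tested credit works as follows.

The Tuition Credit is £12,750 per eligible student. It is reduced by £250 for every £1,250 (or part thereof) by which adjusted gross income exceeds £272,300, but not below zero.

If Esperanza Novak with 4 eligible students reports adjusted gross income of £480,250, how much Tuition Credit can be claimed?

£9,250

Tuition Credit: base = 4 × £12,750 = £51,000. income exceeds £272,300 by £207,950, which is 167 full-or-partial £1,250 increments; reduction = 167 × £250 = £41,750, leaving £9,250.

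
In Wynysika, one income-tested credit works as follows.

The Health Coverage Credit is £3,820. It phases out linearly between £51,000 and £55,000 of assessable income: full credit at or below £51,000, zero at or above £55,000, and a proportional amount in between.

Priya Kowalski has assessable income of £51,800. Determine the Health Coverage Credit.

£3,056

Health Coverage Credit: £51,800 is £800 into a £4,000 phase-out range, leaving 3,200/4,000 of the credit: £3,820 × 3,200/4,000 = £3,056.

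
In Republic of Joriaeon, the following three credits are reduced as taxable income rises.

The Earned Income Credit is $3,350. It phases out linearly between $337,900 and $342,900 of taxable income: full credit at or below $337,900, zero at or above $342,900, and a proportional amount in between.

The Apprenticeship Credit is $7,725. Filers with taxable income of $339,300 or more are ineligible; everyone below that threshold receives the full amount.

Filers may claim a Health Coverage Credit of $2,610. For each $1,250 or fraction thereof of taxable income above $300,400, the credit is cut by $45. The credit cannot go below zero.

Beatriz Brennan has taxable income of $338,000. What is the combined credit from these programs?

$12,223

Earned Income Credit: $338,000 is $100 into a $5,000 phase-out range, leaving 4,900/5,000 of the credit: $3,350 × 4,900/5,000 = $3,283.
Apprenticeship Credit: $338,000 is below the $339,300 cutoff, so the full $7,725 applies.
Health Coverage Credit: income exceeds $300,400 by $37,600, which is 31 full-or-partial $1,250 increments; reduction = 31 × $45 = $1,395, leaving $1,215.
Total: $3,283 + $7,725 + $1,215 = $12,223.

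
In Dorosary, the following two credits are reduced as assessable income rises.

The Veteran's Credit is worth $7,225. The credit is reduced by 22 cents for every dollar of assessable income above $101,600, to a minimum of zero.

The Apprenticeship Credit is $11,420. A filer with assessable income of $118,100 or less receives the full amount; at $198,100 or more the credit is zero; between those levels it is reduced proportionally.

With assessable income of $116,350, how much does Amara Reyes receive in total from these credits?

$15,400

Veteran's Credit: 22% of the $14,750 excess over $101,600 is $3,245; credit = $7,225 − $3,245 = $3,980.
Apprenticeship Credit: $116,350 is at or below the $118,100 threshold, so the full $11,420 applies.
Total: $3,980 + $11,420 = $15,400.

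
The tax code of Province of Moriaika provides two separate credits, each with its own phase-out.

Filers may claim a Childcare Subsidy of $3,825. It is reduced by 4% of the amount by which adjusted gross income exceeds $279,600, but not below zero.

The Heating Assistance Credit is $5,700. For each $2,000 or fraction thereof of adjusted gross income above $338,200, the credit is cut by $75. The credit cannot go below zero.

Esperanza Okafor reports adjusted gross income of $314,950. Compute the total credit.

Childcare Subsidy: 4% of the $35,350 excess over $279,600 is $1,414; credit = $3,825 − $1,414 = $2,411.
Heating Assistance Credit: $314,950 is at or below the $338,200 threshold, so the full $5,700 applies.
Total: $2,411 + $5,700 = $8,111.

$8,111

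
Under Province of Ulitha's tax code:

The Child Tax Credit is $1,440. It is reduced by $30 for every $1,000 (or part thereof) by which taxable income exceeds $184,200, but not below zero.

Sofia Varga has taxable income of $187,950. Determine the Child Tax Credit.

$1,320

Child Tax Credit: income exceeds $184,200 by $3,750, which is 4 full-or-partial $1,000 increments; reduction = 4 × $30 = $120, leaving $1,320.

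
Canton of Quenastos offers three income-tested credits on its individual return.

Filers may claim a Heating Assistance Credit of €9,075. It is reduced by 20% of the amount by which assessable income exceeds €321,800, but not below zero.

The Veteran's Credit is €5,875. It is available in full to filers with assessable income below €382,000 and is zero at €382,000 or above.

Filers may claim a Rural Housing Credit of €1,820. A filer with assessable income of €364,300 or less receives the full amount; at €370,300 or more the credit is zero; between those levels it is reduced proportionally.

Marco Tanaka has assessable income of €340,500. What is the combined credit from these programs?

€13,030

Heating Assistance Credit: 20% of the €18,700 excess over €321,800 is €3,740; credit = €9,075 − €3,740 = €5,335.
Veteran's Credit: €340,500 is below the €382,000 cutoff, so the full €5,875 applies.
Rural Housing Credit: €340,500 is at or below the €364,300 threshold, so the full €1,820 applies.
Total: €5,335 + €5,875 + €1,820 = €13,030.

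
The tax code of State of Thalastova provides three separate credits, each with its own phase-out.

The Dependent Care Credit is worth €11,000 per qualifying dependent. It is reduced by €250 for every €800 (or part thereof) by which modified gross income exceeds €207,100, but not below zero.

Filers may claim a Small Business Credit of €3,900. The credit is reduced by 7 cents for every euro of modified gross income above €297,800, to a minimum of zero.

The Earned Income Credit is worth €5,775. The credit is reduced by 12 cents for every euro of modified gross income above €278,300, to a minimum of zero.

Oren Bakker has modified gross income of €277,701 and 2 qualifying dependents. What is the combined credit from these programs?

€9,675

Dependent Care Credit: base = 2 × €11,000 = €22,000. income exceeds €207,100 by €70,601 → 89 increments × €250 = €22,250 ≥ base, so the credit is €0.
Small Business Credit: €277,701 is at or below the €297,800 threshold, so the full €3,900 applies.
Earned Income Credit: €277,701 is at or below the €278,300 threshold, so the full €5,775 applies.
Total: €0 + €3,900 + €5,775 = €9,675.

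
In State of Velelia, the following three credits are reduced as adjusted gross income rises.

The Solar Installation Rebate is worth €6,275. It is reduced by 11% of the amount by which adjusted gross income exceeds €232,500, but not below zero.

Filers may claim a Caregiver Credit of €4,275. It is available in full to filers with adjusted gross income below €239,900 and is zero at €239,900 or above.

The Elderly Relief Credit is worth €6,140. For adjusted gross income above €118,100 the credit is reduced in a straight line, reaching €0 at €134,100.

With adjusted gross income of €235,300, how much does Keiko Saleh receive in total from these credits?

€10,242

Solar Installation Rebate: 11% of the €2,800 excess over €232,500 is €308; credit = €6,275 − €308 = €5,967.
Caregiver Credit: €235,300 is below the €239,900 cutoff, so the full €4,275 applies.
Elderly Relief Credit: €235,300 is at or above €134,100, so the credit is €0.
Total: €5,967 + €4,275 + €0 = €10,242.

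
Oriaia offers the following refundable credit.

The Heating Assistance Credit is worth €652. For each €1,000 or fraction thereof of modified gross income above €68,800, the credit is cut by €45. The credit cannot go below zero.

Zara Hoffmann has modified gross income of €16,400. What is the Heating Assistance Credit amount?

Heating Assistance Credit: €16,400 is at or below the €68,800 threshold, so the full €652 applies.

€652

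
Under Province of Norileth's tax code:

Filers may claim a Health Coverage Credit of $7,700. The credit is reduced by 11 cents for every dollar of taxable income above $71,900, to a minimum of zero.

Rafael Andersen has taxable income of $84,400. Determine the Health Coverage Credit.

Health Coverage Credit: 11% of the $12,500 excess over $71,900 is $1,375; credit = $7,700 − $1,375 = $6,325.

$6,325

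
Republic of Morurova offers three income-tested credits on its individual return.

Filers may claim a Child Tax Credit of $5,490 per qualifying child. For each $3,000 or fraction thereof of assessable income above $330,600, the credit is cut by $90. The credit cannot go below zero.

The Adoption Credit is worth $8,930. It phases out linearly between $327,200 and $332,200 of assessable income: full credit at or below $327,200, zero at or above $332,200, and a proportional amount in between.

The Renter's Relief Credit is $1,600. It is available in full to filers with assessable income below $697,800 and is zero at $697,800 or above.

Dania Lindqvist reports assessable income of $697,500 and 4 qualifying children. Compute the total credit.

$12,490

Child Tax Credit: base = 4 × $5,490 = $21,960. income exceeds $330,600 by $366,900, which is 123 full-or-partial $3,000 increments; reduction = 123 × $90 = $11,070, leaving $10,890.
Adoption Credit: $697,500 is at or above $332,200, so the credit is $0.
Renter's Relief Credit: $697,500 is below the $697,800 cutoff, so the full $1,600 applies.
Total: $10,890 + $0 + $1,600 = $12,490.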